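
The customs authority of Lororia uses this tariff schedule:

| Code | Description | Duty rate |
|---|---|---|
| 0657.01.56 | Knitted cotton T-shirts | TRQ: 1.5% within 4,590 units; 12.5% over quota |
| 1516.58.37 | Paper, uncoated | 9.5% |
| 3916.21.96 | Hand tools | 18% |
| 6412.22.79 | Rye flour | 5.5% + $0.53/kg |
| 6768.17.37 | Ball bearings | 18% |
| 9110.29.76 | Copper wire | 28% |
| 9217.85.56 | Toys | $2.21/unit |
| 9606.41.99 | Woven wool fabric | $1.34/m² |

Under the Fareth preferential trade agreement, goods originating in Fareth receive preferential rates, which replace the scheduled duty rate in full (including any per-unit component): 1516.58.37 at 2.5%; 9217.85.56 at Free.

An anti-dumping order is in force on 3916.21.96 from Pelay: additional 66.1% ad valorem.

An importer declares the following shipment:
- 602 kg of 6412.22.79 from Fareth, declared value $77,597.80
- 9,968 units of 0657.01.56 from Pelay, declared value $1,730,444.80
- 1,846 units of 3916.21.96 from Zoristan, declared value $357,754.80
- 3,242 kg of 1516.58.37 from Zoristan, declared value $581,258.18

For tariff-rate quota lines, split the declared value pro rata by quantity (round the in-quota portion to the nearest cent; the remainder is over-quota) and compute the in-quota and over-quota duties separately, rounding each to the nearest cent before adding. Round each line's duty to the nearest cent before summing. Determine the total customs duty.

Line 1 (6412.22.79, Fareth, 602 kg, $77,597.80):
Base rate for 6412.22.79 is 5.5% + $0.53/kg.
Origin Fareth is the FTA partner but 6412.22.79 is not on the preference list; base rate stands.
Duty = $77,597.80 × 5.5% + 602 × $0.53 = $4,586.94.
Line 2 (0657.01.56, Pelay, 9,968 units, $1,730,444.80):
Code 0657.01.56 is under a tariff-rate quota (threshold 4,590 units). In-quota: 4,590 units at 1.5%; over-quota: 5,378 units at 12.5%.
Pro-rata value split: in-quota = $1,730,444.80 × 4,590/9,968 = $796,824.00; over-quota = $1,730,444.80 − $796,824.00 = $933,620.80.
In-quota duty = $796,824.00 × 1.5% = $11,952.36. Over-quota duty = $933,620.80 × 12.5% = $116,702.60.
Line duty = $11,952.36 + $116,702.60 = $128,654.96.
Line 3 (3916.21.96, Zoristan, 1,846 units, $357,754.80):
Base rate for 3916.21.96 is 18%.
The additional-duty order on 3916.21.96 targets Pelay, not Zoristan; it does not apply.
Duty = $357,754.80 × 18% = $64,395.86.
Line 4 (1516.58.37, Zoristan, 3,242 kg, $581,258.18):
Base rate for 1516.58.37 is 9.5%.
1516.58.37 has an FTA preferential rate, but origin Zoristan is not Fareth; base rate stands.
Duty = $581,258.18 × 9.5% = $55,219.53.
Total = $4,586.94 + $128,654.96 + $64,395.86 + $55,219.53 = $252,857.29.

$252,857.29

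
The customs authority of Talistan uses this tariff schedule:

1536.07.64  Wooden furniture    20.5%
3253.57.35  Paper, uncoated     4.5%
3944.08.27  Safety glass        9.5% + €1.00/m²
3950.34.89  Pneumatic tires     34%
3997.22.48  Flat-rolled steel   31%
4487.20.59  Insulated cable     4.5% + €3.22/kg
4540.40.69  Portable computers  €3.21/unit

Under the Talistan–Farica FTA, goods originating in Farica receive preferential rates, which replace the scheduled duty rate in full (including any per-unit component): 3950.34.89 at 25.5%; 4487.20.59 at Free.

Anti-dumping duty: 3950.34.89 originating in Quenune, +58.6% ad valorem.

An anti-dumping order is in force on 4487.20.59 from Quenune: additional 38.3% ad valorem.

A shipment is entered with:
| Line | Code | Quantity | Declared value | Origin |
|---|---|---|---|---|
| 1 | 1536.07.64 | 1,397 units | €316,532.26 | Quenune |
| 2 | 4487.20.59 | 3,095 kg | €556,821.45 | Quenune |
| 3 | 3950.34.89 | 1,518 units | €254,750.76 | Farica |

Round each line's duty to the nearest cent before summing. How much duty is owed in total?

Line 1 (1536.07.64, Quenune, 1,397 units, €316,532.26):
Base rate for 1536.07.64 is 20.5%.
Duty = €316,532.26 × 20.5% = €64,889.11.
Line 2 (4487.20.59, Quenune, 3,095 kg, €556,821.45):
Base rate for 4487.20.59 is 4.5% + €3.22/kg.
4487.20.59 has an FTA preferential rate, but origin Quenune is not Farica; base rate stands.
Additional duty on 4487.20.59 from Quenune: +38.3%. Applied ad valorem rate: 4.5% + 38.3% = 42.8%.
Duty = €556,821.45 × 42.8% + 3,095 × €3.22 = €248,285.48.
Line 3 (3950.34.89, Farica, 1,518 units, €254,750.76):
Base rate for 3950.34.89 is 34%.
Origin Farica qualifies under the Talistan–Farica agreement and 3950.34.89 is covered: preferential rate 25.5% applies instead.
The additional-duty order on 3950.34.89 targets Quenune, not Farica; it does not apply.
Duty = €254,750.76 × 25.5% = €64,961.44.
Total = €64,889.11 + €248,285.48 + €64,961.44 = €378,136.03.

€378,136.03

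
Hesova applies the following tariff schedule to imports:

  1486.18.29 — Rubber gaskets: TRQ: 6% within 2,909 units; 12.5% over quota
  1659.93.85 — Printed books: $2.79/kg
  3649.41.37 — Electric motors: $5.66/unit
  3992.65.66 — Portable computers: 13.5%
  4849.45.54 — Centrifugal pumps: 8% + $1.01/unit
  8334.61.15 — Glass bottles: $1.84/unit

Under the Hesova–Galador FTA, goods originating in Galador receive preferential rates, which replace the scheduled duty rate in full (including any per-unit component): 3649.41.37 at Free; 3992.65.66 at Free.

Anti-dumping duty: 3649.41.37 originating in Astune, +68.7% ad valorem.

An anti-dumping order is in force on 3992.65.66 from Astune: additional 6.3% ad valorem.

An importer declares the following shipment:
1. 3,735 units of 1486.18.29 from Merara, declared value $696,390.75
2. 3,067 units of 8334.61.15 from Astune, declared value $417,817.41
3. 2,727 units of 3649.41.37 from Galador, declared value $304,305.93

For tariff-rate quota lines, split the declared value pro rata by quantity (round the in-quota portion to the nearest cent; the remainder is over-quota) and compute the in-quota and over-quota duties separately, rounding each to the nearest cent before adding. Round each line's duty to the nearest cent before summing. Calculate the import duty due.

$57,437.22

Line 1 (1486.18.29, Merara, 3,735 units, $696,390.75):
Code 1486.18.29 is under a tariff-rate quota (threshold 2,909 units). In-quota: 2,909 units at 6%; over-quota: 826 units at 12.5%.
Pro-rata value split: in-quota = $696,390.75 × 2,909/3,735 = $542,383.05; over-quota = $696,390.75 − $542,383.05 = $154,007.70.
In-quota duty = $542,383.05 × 6% = $32,542.98. Over-quota duty = $154,007.70 × 12.5% = $19,250.96.
Line duty = $32,542.98 + $19,250.96 = $51,793.94.
Line 2 (8334.61.15, Astune, 3,067 units, $417,817.41):
Base rate for 8334.61.15 is $1.84/unit.
Duty = 3,067 × $1.84 = $5,643.28.
Line 3 (3649.41.37, Galador, 2,727 units, $304,305.93):
Base rate for 3649.41.37 is $5.66/unit.
Origin Galador qualifies under the Hesova–Galador agreement and 3649.41.37 is covered: preferential rate Free applies instead.
The additional-duty order on 3649.41.37 targets Astune, not Galador; it does not apply.
Duty = $304,305.93 × 0% = $0.00.
Total = $51,793.94 + $5,643.28 + $0.00 = $57,437.22.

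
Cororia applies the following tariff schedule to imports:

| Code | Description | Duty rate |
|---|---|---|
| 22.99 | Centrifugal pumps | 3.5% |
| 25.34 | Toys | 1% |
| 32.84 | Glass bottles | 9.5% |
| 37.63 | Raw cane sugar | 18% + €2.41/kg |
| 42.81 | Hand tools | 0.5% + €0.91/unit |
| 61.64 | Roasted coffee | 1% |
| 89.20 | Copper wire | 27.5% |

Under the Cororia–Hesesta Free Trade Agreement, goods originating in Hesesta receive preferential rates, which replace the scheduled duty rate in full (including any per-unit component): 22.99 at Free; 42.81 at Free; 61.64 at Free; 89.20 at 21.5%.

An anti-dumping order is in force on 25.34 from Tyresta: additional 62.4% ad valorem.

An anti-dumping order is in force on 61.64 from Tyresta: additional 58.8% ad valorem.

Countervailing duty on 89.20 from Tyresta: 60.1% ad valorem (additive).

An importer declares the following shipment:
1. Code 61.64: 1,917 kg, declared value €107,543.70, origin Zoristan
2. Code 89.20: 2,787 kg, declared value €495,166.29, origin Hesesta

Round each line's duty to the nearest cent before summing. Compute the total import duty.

€107,536.19

Line 1 (61.64, Zoristan, 1,917 kg, €107,543.70):
Base rate for 61.64 is 1%.
61.64 has an FTA preferential rate, but origin Zoristan is not Hesesta; base rate stands.
The additional-duty order on 61.64 targets Tyresta, not Zoristan; it does not apply.
Duty = €107,543.70 × 1% = €1,075.44.
Line 2 (89.20, Hesesta, 2,787 kg, €495,166.29):
Base rate for 89.20 is 27.5%.
Origin Hesesta qualifies under the Cororia–Hesesta agreement and 89.20 is covered: preferential rate 21.5% applies instead.
The additional-duty order on 89.20 targets Tyresta, not Hesesta; it does not apply.
Duty = €495,166.29 × 21.5% = €106,460.75.
Total = €1,075.44 + €106,460.75 = €107,536.19.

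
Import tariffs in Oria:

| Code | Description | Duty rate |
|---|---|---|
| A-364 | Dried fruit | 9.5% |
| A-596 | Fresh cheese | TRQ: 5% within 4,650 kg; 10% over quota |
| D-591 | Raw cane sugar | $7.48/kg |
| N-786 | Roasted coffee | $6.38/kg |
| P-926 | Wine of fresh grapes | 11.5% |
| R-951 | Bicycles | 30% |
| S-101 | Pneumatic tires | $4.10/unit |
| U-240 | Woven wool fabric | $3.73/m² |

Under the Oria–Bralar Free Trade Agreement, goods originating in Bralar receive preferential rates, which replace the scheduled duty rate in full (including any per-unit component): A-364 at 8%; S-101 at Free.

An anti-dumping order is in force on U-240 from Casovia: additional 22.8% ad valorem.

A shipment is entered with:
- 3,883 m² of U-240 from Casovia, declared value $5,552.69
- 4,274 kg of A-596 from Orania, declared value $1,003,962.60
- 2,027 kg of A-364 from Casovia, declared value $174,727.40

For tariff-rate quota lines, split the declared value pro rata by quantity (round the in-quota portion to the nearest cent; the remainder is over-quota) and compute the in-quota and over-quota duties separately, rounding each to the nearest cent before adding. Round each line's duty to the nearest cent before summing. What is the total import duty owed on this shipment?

Line 1 (U-240, Casovia, 3,883 m², $5,552.69):
Base rate for U-240 is $3.73/m².
Additional duty on U-240 from Casovia: +22.8% ad valorem. Applied ad valorem rate = 22.8%.
Duty = $5,552.69 × 22.8% + 3,883 × $3.73 = $15,749.60.
Line 2 (A-596, Orania, 4,274 kg, $1,003,962.60):
Code A-596 is under a tariff-rate quota (threshold 4,650 kg). Quantity 4,274 kg is within the quota, so the in-quota rate 5% applies to the full value.
Duty = $1,003,962.60 × 5% = $50,198.13.
Line 3 (A-364, Casovia, 2,027 kg, $174,727.40):
Base rate for A-364 is 9.5%.
A-364 has an FTA preferential rate, but origin Casovia is not Bralar; base rate stands.
Duty = $174,727.40 × 9.5% = $16,599.10.
Total = $15,749.60 + $50,198.13 + $16,599.10 = $82,546.83.

$82,546.83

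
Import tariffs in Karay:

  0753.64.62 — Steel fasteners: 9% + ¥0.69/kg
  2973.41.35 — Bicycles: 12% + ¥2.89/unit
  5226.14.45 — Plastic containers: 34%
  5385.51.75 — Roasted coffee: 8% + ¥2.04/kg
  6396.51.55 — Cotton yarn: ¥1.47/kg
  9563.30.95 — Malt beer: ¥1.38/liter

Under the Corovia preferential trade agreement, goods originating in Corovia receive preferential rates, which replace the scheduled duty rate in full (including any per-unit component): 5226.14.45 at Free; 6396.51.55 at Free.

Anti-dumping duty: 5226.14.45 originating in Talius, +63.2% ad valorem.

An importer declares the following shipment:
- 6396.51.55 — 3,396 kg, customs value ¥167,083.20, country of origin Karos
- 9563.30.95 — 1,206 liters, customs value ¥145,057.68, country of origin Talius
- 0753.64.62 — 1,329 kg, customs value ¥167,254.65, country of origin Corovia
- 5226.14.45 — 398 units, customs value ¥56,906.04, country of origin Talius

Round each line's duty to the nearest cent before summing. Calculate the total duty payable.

Line 1 (6396.51.55, Karos, 3,396 kg, ¥167,083.20):
Base rate for 6396.51.55 is ¥1.47/kg.
6396.51.55 has an FTA preferential rate, but origin Karos is not Corovia; base rate stands.
Duty = 3,396 × ¥1.47 = ¥4,992.12.
Line 2 (9563.30.95, Talius, 1,206 liters, ¥145,057.68):
Base rate for 9563.30.95 is ¥1.38/liter.
Duty = 1,206 × ¥1.38 = ¥1,664.28.
Line 3 (0753.64.62, Corovia, 1,329 kg, ¥167,254.65):
Base rate for 0753.64.62 is 9% + ¥0.69/kg.
Origin Corovia is the FTA partner but 0753.64.62 is not on the preference list; base rate stands.
Duty = ¥167,254.65 × 9% + 1,329 × ¥0.69 = ¥15,969.93.
Line 4 (5226.14.45, Talius, 398 units, ¥56,906.04):
Base rate for 5226.14.45 is 34%.
5226.14.45 has an FTA preferential rate, but origin Talius is not Corovia; base rate stands.
Additional duty on 5226.14.45 from Talius: +63.2%. Applied ad valorem rate: 34% + 63.2% = 97.2%.
Duty = ¥56,906.04 × 97.2% = ¥55,312.67.
Total = ¥4,992.12 + ¥1,664.28 + ¥15,969.93 + ¥55,312.67 = ¥77,939.00.

¥77,939.00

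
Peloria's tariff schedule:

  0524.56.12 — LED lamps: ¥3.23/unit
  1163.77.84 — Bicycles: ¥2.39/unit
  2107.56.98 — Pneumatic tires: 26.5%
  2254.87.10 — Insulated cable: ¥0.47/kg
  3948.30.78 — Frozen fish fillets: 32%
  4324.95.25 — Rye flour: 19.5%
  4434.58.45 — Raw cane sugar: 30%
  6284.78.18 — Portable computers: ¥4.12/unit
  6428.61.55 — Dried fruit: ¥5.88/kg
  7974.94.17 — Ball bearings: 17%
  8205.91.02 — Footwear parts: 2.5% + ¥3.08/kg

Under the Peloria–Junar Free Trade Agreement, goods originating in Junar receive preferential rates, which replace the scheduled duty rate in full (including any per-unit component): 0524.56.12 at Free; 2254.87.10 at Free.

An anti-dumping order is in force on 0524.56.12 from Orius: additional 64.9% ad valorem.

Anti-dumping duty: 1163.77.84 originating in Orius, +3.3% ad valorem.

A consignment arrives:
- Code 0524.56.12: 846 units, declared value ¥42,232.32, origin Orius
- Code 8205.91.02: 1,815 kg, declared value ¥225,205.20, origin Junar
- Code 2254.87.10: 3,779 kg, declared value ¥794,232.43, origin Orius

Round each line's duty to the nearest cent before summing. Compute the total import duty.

Line 1 (0524.56.12, Orius, 846 units, ¥42,232.32):
Base rate for 0524.56.12 is ¥3.23/unit.
0524.56.12 has an FTA preferential rate, but origin Orius is not Junar; base rate stands.
Additional duty on 0524.56.12 from Orius: +64.9% ad valorem. Applied ad valorem rate = 64.9%.
Duty = ¥42,232.32 × 64.9% + 846 × ¥3.23 = ¥30,141.36.
Line 2 (8205.91.02, Junar, 1,815 kg, ¥225,205.20):
Base rate for 8205.91.02 is 2.5% + ¥3.08/kg.
Origin Junar is the FTA partner but 8205.91.02 is not on the preference list; base rate stands.
Duty = ¥225,205.20 × 2.5% + 1,815 × ¥3.08 = ¥11,220.33.
Line 3 (2254.87.10, Orius, 3,779 kg, ¥794,232.43):
Base rate for 2254.87.10 is ¥0.47/kg.
2254.87.10 has an FTA preferential rate, but origin Orius is not Junar; base rate stands.
Duty = 3,779 × ¥0.47 = ¥1,776.13.
Total = ¥30,141.36 + ¥11,220.33 + ¥1,776.13 = ¥43,137.82.

¥43,137.82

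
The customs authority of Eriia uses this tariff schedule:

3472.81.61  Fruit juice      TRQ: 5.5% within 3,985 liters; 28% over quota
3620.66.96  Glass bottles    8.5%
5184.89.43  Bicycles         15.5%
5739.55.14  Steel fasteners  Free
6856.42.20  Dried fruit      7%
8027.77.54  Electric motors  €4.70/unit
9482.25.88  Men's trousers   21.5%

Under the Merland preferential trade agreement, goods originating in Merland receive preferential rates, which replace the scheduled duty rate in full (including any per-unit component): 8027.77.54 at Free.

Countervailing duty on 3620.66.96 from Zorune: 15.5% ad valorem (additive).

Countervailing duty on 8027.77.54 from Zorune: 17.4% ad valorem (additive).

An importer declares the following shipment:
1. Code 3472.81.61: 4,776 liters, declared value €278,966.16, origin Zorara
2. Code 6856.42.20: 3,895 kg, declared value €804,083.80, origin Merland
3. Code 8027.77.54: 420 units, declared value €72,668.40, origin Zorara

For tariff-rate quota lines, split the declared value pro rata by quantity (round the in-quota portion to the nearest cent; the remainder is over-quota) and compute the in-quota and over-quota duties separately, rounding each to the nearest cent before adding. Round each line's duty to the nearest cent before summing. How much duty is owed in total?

Line 1 (3472.81.61, Zorara, 4,776 liters, €278,966.16):
Code 3472.81.61 is under a tariff-rate quota (threshold 3,985 liters). In-quota: 3,985 liters at 5.5%; over-quota: 791 liters at 28%.
Pro-rata value split: in-quota = €278,966.16 × 3,985/4,776 = €232,763.85; over-quota = €278,966.16 − €232,763.85 = €46,202.31.
In-quota duty = €232,763.85 × 5.5% = €12,802.01. Over-quota duty = €46,202.31 × 28% = €12,936.65.
Line duty = €12,802.01 + €12,936.65 = €25,738.66.
Line 2 (6856.42.20, Merland, 3,895 kg, €804,083.80):
Base rate for 6856.42.20 is 7%.
Origin Merland is the FTA partner but 6856.42.20 is not on the preference list; base rate stands.
Duty = €804,083.80 × 7% = €56,285.87.
Line 3 (8027.77.54, Zorara, 420 units, €72,668.40):
Base rate for 8027.77.54 is €4.70/unit.
8027.77.54 has an FTA preferential rate, but origin Zorara is not Merland; base rate stands.
The additional-duty order on 8027.77.54 targets Zorune, not Zorara; it does not apply.
Duty = 420 × €4.70 = €1,974.00.
Total = €25,738.66 + €56,285.87 + €1,974.00 = €83,998.53.

€83,998.53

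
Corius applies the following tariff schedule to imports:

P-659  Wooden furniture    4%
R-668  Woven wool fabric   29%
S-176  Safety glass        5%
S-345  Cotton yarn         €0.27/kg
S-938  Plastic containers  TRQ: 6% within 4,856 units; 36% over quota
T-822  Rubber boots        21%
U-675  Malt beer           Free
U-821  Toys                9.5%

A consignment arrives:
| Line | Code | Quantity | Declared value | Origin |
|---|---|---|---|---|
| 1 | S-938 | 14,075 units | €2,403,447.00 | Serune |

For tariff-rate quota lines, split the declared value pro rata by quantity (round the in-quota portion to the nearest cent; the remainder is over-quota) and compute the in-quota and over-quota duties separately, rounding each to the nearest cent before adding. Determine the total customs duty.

€616,477.75

Line 1 (S-938, Serune, 14,075 units, €2,403,447.00):
Code S-938 is under a tariff-rate quota (threshold 4,856 units). In-quota: 4,856 units at 6%; over-quota: 9,219 units at 36%.
Pro-rata value split: in-quota = €2,403,447.00 × 4,856/14,075 = €829,210.56; over-quota = €2,403,447.00 − €829,210.56 = €1,574,236.44.
In-quota duty = €829,210.56 × 6% = €49,752.63. Over-quota duty = €1,574,236.44 × 36% = €566,725.12.
Line duty = €49,752.63 + €566,725.12 = €616,477.75.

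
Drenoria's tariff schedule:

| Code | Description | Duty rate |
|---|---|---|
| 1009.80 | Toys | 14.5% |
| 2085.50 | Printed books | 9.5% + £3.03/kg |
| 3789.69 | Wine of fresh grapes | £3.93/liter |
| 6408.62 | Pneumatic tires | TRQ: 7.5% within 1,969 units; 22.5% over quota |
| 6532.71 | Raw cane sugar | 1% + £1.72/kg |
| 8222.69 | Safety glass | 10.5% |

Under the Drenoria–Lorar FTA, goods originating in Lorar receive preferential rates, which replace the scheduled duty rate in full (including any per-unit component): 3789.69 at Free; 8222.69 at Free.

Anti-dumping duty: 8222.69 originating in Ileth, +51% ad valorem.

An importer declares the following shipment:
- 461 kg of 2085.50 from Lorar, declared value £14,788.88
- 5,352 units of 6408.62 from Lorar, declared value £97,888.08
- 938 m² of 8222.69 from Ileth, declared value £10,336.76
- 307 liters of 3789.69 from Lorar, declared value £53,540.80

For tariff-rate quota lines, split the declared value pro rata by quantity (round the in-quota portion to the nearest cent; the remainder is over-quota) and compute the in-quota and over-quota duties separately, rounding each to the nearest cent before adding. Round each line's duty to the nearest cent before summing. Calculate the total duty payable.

Line 1 (2085.50, Lorar, 461 kg, £14,788.88):
Base rate for 2085.50 is 9.5% + £3.03/kg.
Origin Lorar is the FTA partner but 2085.50 is not on the preference list; base rate stands.
Duty = £14,788.88 × 9.5% + 461 × £3.03 = £2,801.77.
Line 2 (6408.62, Lorar, 5,352 units, £97,888.08):
Code 6408.62 is under a tariff-rate quota (threshold 1,969 units). In-quota: 1,969 units at 7.5%; over-quota: 3,383 units at 22.5%.
Pro-rata value split: in-quota = £97,888.08 × 1,969/5,352 = £36,013.01; over-quota = £97,888.08 − £36,013.01 = £61,875.07.
In-quota duty = £36,013.01 × 7.5% = £2,700.98. Over-quota duty = £61,875.07 × 22.5% = £13,921.89.
Line duty = £2,700.98 + £13,921.89 = £16,622.87.
Line 3 (8222.69, Ileth, 938 m², £10,336.76):
Base rate for 8222.69 is 10.5%.
8222.69 has an FTA preferential rate, but origin Ileth is not Lorar; base rate stands.
Additional duty on 8222.69 from Ileth: +51%. Applied ad valorem rate: 10.5% + 51% = 61.5%.
Duty = £10,336.76 × 61.5% = £6,357.11.
Line 4 (3789.69, Lorar, 307 liters, £53,540.80):
Base rate for 3789.69 is £3.93/liter.
Origin Lorar qualifies under the Drenoria–Lorar agreement and 3789.69 is covered: preferential rate Free applies instead.
Duty = £53,540.80 × 0% = £0.00.
Total = £2,801.77 + £16,622.87 + £6,357.11 + £0.00 = £25,781.75.

£25,781.75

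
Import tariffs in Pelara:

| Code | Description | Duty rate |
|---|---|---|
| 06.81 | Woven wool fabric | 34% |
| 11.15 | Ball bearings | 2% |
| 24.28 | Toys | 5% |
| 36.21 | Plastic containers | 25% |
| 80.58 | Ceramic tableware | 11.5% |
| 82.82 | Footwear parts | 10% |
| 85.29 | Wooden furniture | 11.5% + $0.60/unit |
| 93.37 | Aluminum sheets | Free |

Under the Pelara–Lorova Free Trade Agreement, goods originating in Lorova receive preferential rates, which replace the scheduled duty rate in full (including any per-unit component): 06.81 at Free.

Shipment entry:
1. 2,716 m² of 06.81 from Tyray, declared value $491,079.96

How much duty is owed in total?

$166,967.19

Line 1 (06.81, Tyray, 2,716 m², $491,079.96):
Base rate for 06.81 is 34%.
06.81 has an FTA preferential rate, but origin Tyray is not Lorova; base rate stands.
Duty = $491,079.96 × 34% = $166,967.19.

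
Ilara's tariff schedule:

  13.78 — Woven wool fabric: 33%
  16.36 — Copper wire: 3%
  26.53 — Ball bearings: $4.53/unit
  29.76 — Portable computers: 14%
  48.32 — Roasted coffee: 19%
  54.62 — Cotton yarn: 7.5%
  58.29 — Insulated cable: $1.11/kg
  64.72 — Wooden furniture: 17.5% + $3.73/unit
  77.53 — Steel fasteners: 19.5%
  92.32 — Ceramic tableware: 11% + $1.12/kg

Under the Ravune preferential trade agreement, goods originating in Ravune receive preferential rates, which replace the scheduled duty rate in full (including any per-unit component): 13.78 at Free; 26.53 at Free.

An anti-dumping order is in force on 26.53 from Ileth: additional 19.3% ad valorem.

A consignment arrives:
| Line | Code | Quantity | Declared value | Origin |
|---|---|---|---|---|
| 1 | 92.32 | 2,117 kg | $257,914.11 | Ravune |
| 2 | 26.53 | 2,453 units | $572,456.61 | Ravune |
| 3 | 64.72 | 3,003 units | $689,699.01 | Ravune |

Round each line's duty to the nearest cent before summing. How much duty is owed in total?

$162,640.11

Line 1 (92.32, Ravune, 2,117 kg, $257,914.11):
Base rate for 92.32 is 11% + $1.12/kg.
Origin Ravune is the FTA partner but 92.32 is not on the preference list; base rate stands.
Duty = $257,914.11 × 11% + 2,117 × $1.12 = $30,741.59.
Line 2 (26.53, Ravune, 2,453 units, $572,456.61):
Base rate for 26.53 is $4.53/unit.
Origin Ravune qualifies under the Ilara–Ravune agreement and 26.53 is covered: preferential rate Free applies instead.
The additional-duty order on 26.53 targets Ileth, not Ravune; it does not apply.
Duty = $572,456.61 × 0% = $0.00.
Line 3 (64.72, Ravune, 3,003 units, $689,699.01):
Base rate for 64.72 is 17.5% + $3.73/unit.
Origin Ravune is the FTA partner but 64.72 is not on the preference list; base rate stands.
Duty = $689,699.01 × 17.5% + 3,003 × $3.73 = $131,898.52.
Total = $30,741.59 + $0.00 + $131,898.52 = $162,640.11.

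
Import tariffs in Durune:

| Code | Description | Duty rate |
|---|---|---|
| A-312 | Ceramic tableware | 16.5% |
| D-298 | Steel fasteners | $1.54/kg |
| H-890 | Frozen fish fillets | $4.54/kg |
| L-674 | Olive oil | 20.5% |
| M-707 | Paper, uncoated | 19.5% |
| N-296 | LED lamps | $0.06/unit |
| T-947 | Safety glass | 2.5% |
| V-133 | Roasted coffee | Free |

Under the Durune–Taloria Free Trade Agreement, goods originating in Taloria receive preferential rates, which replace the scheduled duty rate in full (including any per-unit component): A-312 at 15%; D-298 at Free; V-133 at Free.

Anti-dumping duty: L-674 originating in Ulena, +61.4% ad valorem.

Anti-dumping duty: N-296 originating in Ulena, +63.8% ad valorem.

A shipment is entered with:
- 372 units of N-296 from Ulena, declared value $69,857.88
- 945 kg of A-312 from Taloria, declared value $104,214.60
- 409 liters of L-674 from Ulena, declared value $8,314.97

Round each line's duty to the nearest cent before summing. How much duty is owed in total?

$67,033.80

Line 1 (N-296, Ulena, 372 units, $69,857.88):
Base rate for N-296 is $0.06/unit.
Additional duty on N-296 from Ulena: +63.8% ad valorem. Applied ad valorem rate = 63.8%.
Duty = $69,857.88 × 63.8% + 372 × $0.06 = $44,591.65.
Line 2 (A-312, Taloria, 945 kg, $104,214.60):
Base rate for A-312 is 16.5%.
Origin Taloria qualifies under the Durune–Taloria agreement and A-312 is covered: preferential rate 15% applies instead.
Duty = $104,214.60 × 15% = $15,632.19.
Line 3 (L-674, Ulena, 409 liters, $8,314.97):
Base rate for L-674 is 20.5%.
Additional duty on L-674 from Ulena: +61.4%. Applied ad valorem rate: 20.5% + 61.4% = 81.9%.
Duty = $8,314.97 × 81.9% = $6,809.96.
Total = $44,591.65 + $15,632.19 + $6,809.96 = $67,033.80.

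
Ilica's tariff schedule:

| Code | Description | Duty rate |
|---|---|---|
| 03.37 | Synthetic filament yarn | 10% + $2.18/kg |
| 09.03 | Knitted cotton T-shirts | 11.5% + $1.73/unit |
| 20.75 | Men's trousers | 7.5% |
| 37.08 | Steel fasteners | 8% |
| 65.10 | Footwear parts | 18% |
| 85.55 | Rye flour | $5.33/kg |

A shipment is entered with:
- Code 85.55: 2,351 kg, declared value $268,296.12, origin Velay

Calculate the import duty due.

Line 1 (85.55, Velay, 2,351 kg, $268,296.12):
Base rate for 85.55 is $5.33/kg.
Duty = 2,351 × $5.33 = $12,530.83.

$12,530.83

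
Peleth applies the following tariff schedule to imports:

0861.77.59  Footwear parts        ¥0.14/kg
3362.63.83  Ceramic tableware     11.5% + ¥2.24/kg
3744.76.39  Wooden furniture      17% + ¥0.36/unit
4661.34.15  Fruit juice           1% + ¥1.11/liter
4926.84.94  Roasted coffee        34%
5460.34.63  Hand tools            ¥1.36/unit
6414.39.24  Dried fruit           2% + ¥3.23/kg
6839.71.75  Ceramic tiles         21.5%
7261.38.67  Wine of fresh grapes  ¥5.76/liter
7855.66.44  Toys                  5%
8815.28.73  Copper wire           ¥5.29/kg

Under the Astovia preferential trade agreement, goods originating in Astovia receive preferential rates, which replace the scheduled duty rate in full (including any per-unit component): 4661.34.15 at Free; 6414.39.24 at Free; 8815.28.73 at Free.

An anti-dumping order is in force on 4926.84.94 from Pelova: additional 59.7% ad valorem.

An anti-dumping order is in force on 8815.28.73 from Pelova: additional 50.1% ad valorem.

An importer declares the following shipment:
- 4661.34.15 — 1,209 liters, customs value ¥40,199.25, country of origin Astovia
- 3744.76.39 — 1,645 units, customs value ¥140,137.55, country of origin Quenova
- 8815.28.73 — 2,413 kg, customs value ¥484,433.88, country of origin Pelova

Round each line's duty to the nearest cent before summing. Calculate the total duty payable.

¥279,881.72

Line 1 (4661.34.15, Astovia, 1,209 liters, ¥40,199.25):
Base rate for 4661.34.15 is 1% + ¥1.11/liter.
Origin Astovia qualifies under the Peleth–Astovia agreement and 4661.34.15 is covered: preferential rate Free applies instead.
Duty = ¥40,199.25 × 0% = ¥0.00.
Line 2 (3744.76.39, Quenova, 1,645 units, ¥140,137.55):
Base rate for 3744.76.39 is 17% + ¥0.36/unit.
Duty = ¥140,137.55 × 17% + 1,645 × ¥0.36 = ¥24,415.58.
Line 3 (8815.28.73, Pelova, 2,413 kg, ¥484,433.88):
Base rate for 8815.28.73 is ¥5.29/kg.
8815.28.73 has an FTA preferential rate, but origin Pelova is not Astovia; base rate stands.
Additional duty on 8815.28.73 from Pelova: +50.1% ad valorem. Applied ad valorem rate = 50.1%.
Duty = ¥484,433.88 × 50.1% + 2,413 × ¥5.29 = ¥255,466.14.
Total = ¥0.00 + ¥24,415.58 + ¥255,466.14 = ¥279,881.72.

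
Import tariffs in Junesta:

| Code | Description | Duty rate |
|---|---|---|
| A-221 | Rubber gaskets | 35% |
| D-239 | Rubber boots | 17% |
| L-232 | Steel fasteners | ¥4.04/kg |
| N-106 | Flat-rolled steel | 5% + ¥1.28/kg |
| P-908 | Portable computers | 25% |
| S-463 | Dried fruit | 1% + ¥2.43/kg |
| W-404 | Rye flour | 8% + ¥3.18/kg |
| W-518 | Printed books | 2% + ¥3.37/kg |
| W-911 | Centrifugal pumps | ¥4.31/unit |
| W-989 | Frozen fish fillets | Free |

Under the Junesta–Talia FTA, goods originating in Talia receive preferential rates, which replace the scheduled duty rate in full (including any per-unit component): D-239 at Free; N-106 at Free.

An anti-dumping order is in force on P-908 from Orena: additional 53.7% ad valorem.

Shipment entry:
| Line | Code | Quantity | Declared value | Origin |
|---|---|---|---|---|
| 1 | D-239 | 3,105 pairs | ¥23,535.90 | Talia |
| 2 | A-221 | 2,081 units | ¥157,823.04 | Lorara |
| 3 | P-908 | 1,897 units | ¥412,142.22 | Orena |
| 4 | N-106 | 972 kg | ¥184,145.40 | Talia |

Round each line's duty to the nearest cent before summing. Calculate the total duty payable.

Line 1 (D-239, Talia, 3,105 pairs, ¥23,535.90):
Base rate for D-239 is 17%.
Origin Talia qualifies under the Junesta–Talia agreement and D-239 is covered: preferential rate Free applies instead.
Duty = ¥23,535.90 × 0% = ¥0.00.
Line 2 (A-221, Lorara, 2,081 units, ¥157,823.04):
Base rate for A-221 is 35%.
Duty = ¥157,823.04 × 35% = ¥55,238.06.
Line 3 (P-908, Orena, 1,897 units, ¥412,142.22):
Base rate for P-908 is 25%.
Additional duty on P-908 from Orena: +53.7%. Applied ad valorem rate: 25% + 53.7% = 78.7%.
Duty = ¥412,142.22 × 78.7% = ¥324,355.93.
Line 4 (N-106, Talia, 972 kg, ¥184,145.40):
Base rate for N-106 is 5% + ¥1.28/kg.
Origin Talia qualifies under the Junesta–Talia agreement and N-106 is covered: preferential rate Free applies instead.
Duty = ¥184,145.40 × 0% = ¥0.00.
Total = ¥0.00 + ¥55,238.06 + ¥324,355.93 + ¥0.00 = ¥379,593.99.

¥379,593.99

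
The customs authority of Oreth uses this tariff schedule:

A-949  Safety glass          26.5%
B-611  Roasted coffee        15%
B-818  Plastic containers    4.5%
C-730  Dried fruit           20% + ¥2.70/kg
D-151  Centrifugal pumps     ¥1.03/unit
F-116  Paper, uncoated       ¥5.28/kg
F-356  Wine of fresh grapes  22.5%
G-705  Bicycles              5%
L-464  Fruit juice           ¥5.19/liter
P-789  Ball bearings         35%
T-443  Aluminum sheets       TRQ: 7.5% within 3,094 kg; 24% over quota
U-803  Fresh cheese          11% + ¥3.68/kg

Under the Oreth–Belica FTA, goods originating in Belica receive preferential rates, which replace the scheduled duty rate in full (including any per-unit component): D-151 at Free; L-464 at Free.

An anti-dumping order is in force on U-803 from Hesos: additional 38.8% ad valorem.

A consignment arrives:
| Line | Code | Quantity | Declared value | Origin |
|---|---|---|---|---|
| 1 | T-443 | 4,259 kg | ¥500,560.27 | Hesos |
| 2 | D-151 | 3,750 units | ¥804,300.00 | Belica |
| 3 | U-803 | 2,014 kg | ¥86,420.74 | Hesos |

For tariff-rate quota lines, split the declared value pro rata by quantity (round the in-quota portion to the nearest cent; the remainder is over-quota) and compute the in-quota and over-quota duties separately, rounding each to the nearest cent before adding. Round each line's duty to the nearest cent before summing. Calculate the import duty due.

Line 1 (T-443, Hesos, 4,259 kg, ¥500,560.27):
Code T-443 is under a tariff-rate quota (threshold 3,094 kg). In-quota: 3,094 kg at 7.5%; over-quota: 1,165 kg at 24%.
Pro-rata value split: in-quota = ¥500,560.27 × 3,094/4,259 = ¥363,637.82; over-quota = ¥500,560.27 − ¥363,637.82 = ¥136,922.45.
In-quota duty = ¥363,637.82 × 7.5% = ¥27,272.84. Over-quota duty = ¥136,922.45 × 24% = ¥32,861.39.
Line duty = ¥27,272.84 + ¥32,861.39 = ¥60,134.23.
Line 2 (D-151, Belica, 3,750 units, ¥804,300.00):
Base rate for D-151 is ¥1.03/unit.
Origin Belica qualifies under the Oreth–Belica agreement and D-151 is covered: preferential rate Free applies instead.
Duty = ¥804,300.00 × 0% = ¥0.00.
Line 3 (U-803, Hesos, 2,014 kg, ¥86,420.74):
Base rate for U-803 is 11% + ¥3.68/kg.
Additional duty on U-803 from Hesos: +38.8%. Applied ad valorem rate: 11% + 38.8% = 49.8%.
Duty = ¥86,420.74 × 49.8% + 2,014 × ¥3.68 = ¥50,449.05.
Total = ¥60,134.23 + ¥0.00 + ¥50,449.05 = ¥110,583.28.

¥110,583.28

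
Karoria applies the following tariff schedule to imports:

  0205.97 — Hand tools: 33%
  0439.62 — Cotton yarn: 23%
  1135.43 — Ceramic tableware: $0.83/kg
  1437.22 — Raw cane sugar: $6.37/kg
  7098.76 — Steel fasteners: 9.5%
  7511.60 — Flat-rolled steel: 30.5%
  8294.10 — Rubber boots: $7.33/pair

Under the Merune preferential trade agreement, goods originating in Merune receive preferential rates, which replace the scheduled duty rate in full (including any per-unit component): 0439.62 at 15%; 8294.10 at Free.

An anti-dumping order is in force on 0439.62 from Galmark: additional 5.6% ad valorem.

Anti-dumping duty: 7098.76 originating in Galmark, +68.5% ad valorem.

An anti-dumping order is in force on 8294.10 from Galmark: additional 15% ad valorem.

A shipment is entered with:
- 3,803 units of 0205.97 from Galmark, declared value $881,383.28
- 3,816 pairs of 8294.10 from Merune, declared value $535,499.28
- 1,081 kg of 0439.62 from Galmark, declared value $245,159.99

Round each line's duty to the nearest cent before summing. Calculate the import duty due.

$360,972.24

Line 1 (0205.97, Galmark, 3,803 units, $881,383.28):
Base rate for 0205.97 is 33%.
Duty = $881,383.28 × 33% = $290,856.48.
Line 2 (8294.10, Merune, 3,816 pairs, $535,499.28):
Base rate for 8294.10 is $7.33/pair.
Origin Merune qualifies under the Karoria–Merune agreement and 8294.10 is covered: preferential rate Free applies instead.
The additional-duty order on 8294.10 targets Galmark, not Merune; it does not apply.
Duty = $535,499.28 × 0% = $0.00.
Line 3 (0439.62, Galmark, 1,081 kg, $245,159.99):
Base rate for 0439.62 is 23%.
0439.62 has an FTA preferential rate, but origin Galmark is not Merune; base rate stands.
Additional duty on 0439.62 from Galmark: +5.6%. Applied ad valorem rate: 23% + 5.6% = 28.6%.
Duty = $245,159.99 × 28.6% = $70,115.76.
Total = $290,856.48 + $0.00 + $70,115.76 = $360,972.24.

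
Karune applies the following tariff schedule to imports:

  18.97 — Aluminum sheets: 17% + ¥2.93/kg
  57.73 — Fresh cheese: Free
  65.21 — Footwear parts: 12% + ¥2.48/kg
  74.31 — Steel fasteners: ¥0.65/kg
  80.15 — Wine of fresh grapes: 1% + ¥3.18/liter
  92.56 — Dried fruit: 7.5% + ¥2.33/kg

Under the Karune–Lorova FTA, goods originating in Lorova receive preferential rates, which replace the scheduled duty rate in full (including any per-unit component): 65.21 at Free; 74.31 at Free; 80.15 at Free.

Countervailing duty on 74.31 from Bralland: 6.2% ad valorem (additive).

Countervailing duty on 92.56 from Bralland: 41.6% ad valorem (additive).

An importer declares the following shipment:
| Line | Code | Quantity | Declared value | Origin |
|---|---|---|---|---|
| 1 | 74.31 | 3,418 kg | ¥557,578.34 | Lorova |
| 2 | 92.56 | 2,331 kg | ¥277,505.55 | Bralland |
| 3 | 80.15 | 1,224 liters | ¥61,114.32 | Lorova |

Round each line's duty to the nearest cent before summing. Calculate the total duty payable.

¥141,686.46

Line 1 (74.31, Lorova, 3,418 kg, ¥557,578.34):
Base rate for 74.31 is ¥0.65/kg.
Origin Lorova qualifies under the Karune–Lorova agreement and 74.31 is covered: preferential rate Free applies instead.
The additional-duty order on 74.31 targets Bralland, not Lorova; it does not apply.
Duty = ¥557,578.34 × 0% = ¥0.00.
Line 2 (92.56, Bralland, 2,331 kg, ¥277,505.55):
Base rate for 92.56 is 7.5% + ¥2.33/kg.
Additional duty on 92.56 from Bralland: +41.6%. Applied ad valorem rate: 7.5% + 41.6% = 49.1%.
Duty = ¥277,505.55 × 49.1% + 2,331 × ¥2.33 = ¥141,686.46.
Line 3 (80.15, Lorova, 1,224 liters, ¥61,114.32):
Base rate for 80.15 is 1% + ¥3.18/liter.
Origin Lorova qualifies under the Karune–Lorova agreement and 80.15 is covered: preferential rate Free applies instead.
Duty = ¥61,114.32 × 0% = ¥0.00.
Total = ¥0.00 + ¥141,686.46 + ¥0.00 = ¥141,686.46.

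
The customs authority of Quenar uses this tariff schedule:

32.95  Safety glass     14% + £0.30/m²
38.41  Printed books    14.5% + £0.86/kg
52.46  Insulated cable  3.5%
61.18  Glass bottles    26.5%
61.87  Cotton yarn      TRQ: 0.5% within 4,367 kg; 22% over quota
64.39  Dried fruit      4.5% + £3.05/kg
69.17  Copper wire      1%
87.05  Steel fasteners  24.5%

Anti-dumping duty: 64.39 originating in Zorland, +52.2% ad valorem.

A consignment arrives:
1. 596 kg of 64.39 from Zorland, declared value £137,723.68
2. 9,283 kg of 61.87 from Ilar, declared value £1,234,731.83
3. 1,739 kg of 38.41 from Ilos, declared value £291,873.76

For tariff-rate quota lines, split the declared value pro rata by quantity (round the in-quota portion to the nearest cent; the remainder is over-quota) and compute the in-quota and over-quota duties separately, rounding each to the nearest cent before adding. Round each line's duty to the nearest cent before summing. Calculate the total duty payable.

£270,481.62

Line 1 (64.39, Zorland, 596 kg, £137,723.68):
Base rate for 64.39 is 4.5% + £3.05/kg.
Additional duty on 64.39 from Zorland: +52.2%. Applied ad valorem rate: 4.5% + 52.2% = 56.7%.
Duty = £137,723.68 × 56.7% + 596 × £3.05 = £79,907.13.
Line 2 (61.87, Ilar, 9,283 kg, £1,234,731.83):
Code 61.87 is under a tariff-rate quota (threshold 4,367 kg). In-quota: 4,367 kg at 0.5%; over-quota: 4,916 kg at 22%.
Pro-rata value split: in-quota = £1,234,731.83 × 4,367/9,283 = £580,854.67; over-quota = £1,234,731.83 − £580,854.67 = £653,877.16.
In-quota duty = £580,854.67 × 0.5% = £2,904.27. Over-quota duty = £653,877.16 × 22% = £143,852.98.
Line duty = £2,904.27 + £143,852.98 = £146,757.25.
Line 3 (38.41, Ilos, 1,739 kg, £291,873.76):
Base rate for 38.41 is 14.5% + £0.86/kg.
Duty = £291,873.76 × 14.5% + 1,739 × £0.86 = £43,817.24.
Total = £79,907.13 + £146,757.25 + £43,817.24 = £270,481.62.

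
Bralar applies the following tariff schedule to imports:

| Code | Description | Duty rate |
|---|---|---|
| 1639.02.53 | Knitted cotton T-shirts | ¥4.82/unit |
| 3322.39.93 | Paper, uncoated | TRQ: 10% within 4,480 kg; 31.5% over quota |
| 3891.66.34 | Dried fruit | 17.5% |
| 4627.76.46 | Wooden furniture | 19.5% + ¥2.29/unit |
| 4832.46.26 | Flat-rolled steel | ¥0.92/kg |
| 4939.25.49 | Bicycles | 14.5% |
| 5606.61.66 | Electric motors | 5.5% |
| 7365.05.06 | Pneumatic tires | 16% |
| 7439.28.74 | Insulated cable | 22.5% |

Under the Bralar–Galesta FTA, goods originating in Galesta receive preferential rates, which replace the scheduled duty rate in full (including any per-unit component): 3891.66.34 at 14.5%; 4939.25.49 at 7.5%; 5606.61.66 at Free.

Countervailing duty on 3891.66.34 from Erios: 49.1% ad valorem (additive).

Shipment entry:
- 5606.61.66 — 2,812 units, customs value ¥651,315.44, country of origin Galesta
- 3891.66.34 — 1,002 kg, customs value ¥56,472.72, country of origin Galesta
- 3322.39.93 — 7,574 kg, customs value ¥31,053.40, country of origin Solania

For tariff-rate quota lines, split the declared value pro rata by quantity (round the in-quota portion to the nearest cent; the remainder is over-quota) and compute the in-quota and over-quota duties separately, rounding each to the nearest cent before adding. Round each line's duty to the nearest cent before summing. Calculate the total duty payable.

¥14,021.24

Line 1 (5606.61.66, Galesta, 2,812 units, ¥651,315.44):
Base rate for 5606.61.66 is 5.5%.
Origin Galesta qualifies under the Bralar–Galesta agreement and 5606.61.66 is covered: preferential rate Free applies instead.
Duty = ¥651,315.44 × 0% = ¥0.00.
Line 2 (3891.66.34, Galesta, 1,002 kg, ¥56,472.72):
Base rate for 3891.66.34 is 17.5%.
Origin Galesta qualifies under the Bralar–Galesta agreement and 3891.66.34 is covered: preferential rate 14.5% applies instead.
The additional-duty order on 3891.66.34 targets Erios, not Galesta; it does not apply.
Duty = ¥56,472.72 × 14.5% = ¥8,188.54.
Line 3 (3322.39.93, Solania, 7,574 kg, ¥31,053.40):
Code 3322.39.93 is under a tariff-rate quota (threshold 4,480 kg). In-quota: 4,480 kg at 10%; over-quota: 3,094 kg at 31.5%.
Pro-rata value split: in-quota = ¥31,053.40 × 4,480/7,574 = ¥18,368.00; over-quota = ¥31,053.40 − ¥18,368.00 = ¥12,685.40.
In-quota duty = ¥18,368.00 × 10% = ¥1,836.80. Over-quota duty = ¥12,685.40 × 31.5% = ¥3,995.90.
Line duty = ¥1,836.80 + ¥3,995.90 = ¥5,832.70.
Total = ¥0.00 + ¥8,188.54 + ¥5,832.70 = ¥14,021.24.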